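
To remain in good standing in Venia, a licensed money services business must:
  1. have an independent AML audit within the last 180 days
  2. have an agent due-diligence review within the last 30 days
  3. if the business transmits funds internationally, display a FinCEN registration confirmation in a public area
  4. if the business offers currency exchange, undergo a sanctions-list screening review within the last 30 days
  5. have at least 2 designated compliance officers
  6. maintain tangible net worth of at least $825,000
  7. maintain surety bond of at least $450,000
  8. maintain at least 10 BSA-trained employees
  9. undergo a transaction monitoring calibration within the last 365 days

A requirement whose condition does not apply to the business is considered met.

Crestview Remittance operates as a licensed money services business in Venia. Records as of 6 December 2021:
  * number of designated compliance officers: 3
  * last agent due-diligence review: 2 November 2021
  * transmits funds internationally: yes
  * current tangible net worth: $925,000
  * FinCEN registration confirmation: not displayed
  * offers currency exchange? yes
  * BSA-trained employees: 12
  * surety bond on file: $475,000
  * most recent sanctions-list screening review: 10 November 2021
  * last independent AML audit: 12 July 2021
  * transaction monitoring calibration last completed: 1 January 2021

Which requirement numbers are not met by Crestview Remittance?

2, 3

1. independent AML audit 147 days ago vs limit 180 → met
2. agent due-diligence review 34 days ago vs limit 30 → not met
3. condition 'transmits funds internationally' holds; FinCEN registration confirmation absent → not met
4. condition 'offers currency exchange' holds; sanctions-list screening review 26 days ago vs limit 30 → met
5. designated compliance officers 3 ≥ 2 → met
6. tangible net worth $925,000 ≥ $825,000 → met
7. surety bond $475,000 ≥ $450,000 → met
8. BSA-trained employees 12 ≥ 10 → met
9. transaction monitoring calibration 339 days ago vs limit 365 → met
Not met: 2, 3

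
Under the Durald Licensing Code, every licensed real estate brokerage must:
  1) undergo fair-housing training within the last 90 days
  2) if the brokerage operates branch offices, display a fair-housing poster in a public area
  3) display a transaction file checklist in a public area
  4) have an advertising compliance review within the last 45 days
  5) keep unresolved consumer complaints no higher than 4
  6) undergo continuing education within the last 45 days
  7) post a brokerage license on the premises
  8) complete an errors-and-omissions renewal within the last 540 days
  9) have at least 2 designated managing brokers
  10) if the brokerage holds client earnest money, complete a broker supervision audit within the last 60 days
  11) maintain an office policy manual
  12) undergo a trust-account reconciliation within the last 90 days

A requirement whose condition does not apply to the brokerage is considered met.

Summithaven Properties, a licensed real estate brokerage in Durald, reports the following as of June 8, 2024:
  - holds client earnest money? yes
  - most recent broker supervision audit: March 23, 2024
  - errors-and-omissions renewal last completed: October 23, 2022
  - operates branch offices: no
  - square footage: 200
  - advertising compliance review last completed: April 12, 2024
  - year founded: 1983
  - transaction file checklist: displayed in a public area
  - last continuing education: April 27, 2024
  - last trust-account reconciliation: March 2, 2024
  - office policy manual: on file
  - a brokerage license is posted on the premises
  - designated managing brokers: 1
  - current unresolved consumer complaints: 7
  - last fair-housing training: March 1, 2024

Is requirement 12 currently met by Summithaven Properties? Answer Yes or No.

No

12. trust-account reconciliation 98 days ago vs limit 90 → not met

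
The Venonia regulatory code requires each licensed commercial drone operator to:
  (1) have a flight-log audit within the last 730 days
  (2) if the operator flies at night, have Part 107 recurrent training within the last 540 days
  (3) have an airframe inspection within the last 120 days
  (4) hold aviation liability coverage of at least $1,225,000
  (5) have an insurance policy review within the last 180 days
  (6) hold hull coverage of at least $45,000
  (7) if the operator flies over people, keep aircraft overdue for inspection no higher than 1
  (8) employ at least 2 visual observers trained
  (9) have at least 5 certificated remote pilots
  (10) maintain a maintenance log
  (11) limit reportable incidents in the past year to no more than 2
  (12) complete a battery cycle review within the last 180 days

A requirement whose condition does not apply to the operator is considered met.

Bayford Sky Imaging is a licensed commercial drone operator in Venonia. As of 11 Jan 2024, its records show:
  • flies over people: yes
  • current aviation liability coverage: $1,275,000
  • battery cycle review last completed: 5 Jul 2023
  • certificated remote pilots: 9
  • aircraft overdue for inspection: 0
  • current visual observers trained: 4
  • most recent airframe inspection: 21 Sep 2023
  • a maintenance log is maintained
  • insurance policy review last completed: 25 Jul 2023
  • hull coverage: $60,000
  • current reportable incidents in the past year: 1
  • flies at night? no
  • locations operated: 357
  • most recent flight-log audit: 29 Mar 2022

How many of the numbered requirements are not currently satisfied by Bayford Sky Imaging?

1. flight-log audit 653 days ago vs limit 730 → met
2. condition 'flies at night' does not hold → requirement n/a → met
3. airframe inspection 112 days ago vs limit 120 → met
4. aviation liability coverage $1,275,000 ≥ $1,225,000 → met
5. insurance policy review 170 days ago vs limit 180 → met
6. hull coverage $60,000 ≥ $45,000 → met
7. condition 'flies over people' holds; aircraft overdue for inspection 0 ≤ 1 → met
8. visual observers trained 4 ≥ 2 → met
9. certificated remote pilots 9 ≥ 5 → met
10. maintenance log present → met
11. reportable incidents in the past year 1 ≤ 2 → met
12. battery cycle review 190 days ago vs limit 180 → not met
Not met: 1 of 12

1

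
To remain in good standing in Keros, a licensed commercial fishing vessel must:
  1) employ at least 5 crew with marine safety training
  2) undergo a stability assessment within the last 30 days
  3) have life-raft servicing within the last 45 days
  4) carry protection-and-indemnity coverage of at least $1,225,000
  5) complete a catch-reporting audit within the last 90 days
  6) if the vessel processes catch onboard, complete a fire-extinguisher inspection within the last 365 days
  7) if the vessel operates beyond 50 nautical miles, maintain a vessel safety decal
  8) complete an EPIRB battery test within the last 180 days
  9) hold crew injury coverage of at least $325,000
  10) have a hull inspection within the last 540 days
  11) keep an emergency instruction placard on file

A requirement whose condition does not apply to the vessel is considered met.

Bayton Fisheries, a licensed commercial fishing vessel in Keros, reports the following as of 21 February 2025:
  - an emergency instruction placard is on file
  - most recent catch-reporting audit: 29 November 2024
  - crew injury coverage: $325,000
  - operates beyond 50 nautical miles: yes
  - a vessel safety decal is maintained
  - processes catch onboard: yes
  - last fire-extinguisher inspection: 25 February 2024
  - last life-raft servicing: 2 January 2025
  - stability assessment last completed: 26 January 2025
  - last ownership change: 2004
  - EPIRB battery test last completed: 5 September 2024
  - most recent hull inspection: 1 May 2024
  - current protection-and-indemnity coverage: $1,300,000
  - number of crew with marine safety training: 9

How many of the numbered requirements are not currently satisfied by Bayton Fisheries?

1. crew with marine safety training 9 ≥ 5 → met
2. stability assessment 26 days ago vs limit 30 → met
3. life-raft servicing 50 days ago vs limit 45 → not met
4. protection-and-indemnity coverage $1,300,000 ≥ $1,225,000 → met
5. catch-reporting audit 84 days ago vs limit 90 → met
6. condition 'processes catch onboard' holds; fire-extinguisher inspection 362 days ago vs limit 365 → met
7. condition 'operates beyond 50 nautical miles' holds; vessel safety decal present → met
8. EPIRB battery test 169 days ago vs limit 180 → met
9. crew injury coverage $325,000 ≥ $325,000 → met
10. hull inspection 296 days ago vs limit 540 → met
11. emergency instruction placard present → met
Not met: 1 of 11

1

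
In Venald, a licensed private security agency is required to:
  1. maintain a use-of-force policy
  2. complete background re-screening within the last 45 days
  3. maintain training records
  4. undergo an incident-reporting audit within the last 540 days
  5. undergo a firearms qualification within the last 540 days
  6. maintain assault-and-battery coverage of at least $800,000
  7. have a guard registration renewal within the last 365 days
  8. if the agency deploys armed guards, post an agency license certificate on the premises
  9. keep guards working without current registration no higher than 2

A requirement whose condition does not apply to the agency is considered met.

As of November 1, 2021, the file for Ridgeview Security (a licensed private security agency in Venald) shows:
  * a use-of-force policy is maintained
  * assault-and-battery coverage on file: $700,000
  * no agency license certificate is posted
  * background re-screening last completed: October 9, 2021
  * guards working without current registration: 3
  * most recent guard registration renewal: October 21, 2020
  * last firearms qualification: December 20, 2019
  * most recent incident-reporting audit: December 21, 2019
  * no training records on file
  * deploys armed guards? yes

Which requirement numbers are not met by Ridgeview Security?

1. use-of-force policy present → met
2. background re-screening 23 days ago vs limit 45 → met
3. training records absent → not met
4. incident-reporting audit 681 days ago vs limit 540 → not met
5. firearms qualification 682 days ago vs limit 540 → not met
6. assault-and-battery coverage $700,000 < $800,000 → not met
7. guard registration renewal 376 days ago vs limit 365 → not met
8. condition 'deploys armed guards' holds; agency license certificate absent → not met
9. guards working without current registration 3 > 2 → not met
Not met: 3, 4, 5, 6, 7, 8, 9

3, 4, 5, 6, 7, 8, 9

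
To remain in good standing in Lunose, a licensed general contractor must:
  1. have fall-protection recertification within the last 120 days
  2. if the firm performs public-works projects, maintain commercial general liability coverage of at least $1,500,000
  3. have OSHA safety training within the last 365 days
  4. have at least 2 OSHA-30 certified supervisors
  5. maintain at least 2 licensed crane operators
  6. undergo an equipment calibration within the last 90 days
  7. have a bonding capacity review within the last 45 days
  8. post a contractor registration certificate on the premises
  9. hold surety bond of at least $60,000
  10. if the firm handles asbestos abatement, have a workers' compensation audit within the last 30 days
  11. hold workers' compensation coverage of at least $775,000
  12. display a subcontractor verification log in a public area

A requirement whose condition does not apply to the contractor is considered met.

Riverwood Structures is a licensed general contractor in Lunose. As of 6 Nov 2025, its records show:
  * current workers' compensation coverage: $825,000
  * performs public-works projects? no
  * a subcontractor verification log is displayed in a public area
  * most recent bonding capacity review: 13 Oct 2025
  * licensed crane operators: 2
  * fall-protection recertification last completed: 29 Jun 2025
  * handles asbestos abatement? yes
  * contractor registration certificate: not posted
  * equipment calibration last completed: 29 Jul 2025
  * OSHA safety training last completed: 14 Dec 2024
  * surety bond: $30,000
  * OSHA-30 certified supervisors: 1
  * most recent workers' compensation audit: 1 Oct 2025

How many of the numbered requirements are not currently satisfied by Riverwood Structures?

1. fall-protection recertification 130 days ago vs limit 120 → not met
2. condition 'performs public-works projects' does not hold → requirement n/a → met
3. OSHA safety training 327 days ago vs limit 365 → met
4. OSHA-30 certified supervisors 1 < 2 → not met
5. licensed crane operators 2 ≥ 2 → met
6. equipment calibration 100 days ago vs limit 90 → not met
7. bonding capacity review 24 days ago vs limit 45 → met
8. contractor registration certificate absent → not met
9. surety bond $30,000 < $60,000 → not met
10. condition 'handles asbestos abatement' holds; workers' compensation audit 36 days ago vs limit 30 → not met
11. workers' compensation coverage $825,000 ≥ $775,000 → met
12. subcontractor verification log present → met
Not met: 6 of 12

6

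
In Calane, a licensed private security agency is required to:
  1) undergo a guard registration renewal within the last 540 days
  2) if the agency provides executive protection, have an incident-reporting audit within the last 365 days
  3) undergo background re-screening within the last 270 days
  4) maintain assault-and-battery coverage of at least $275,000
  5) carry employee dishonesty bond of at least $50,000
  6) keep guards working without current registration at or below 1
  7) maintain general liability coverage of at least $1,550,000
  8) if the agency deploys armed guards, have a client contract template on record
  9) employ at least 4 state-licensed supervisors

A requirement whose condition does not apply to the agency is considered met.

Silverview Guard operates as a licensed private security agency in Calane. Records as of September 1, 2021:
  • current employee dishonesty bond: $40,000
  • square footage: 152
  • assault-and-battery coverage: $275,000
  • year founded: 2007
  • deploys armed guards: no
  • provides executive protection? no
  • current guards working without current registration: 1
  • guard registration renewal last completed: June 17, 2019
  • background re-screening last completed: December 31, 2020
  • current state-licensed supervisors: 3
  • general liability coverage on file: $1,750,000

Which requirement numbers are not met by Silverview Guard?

1. guard registration renewal 807 days ago vs limit 540 → not met
2. condition 'provides executive protection' does not hold → requirement n/a → met
3. background re-screening 244 days ago vs limit 270 → met
4. assault-and-battery coverage $275,000 ≥ $275,000 → met
5. employee dishonesty bond $40,000 < $50,000 → not met
6. guards working without current registration 1 ≤ 1 → met
7. general liability coverage $1,750,000 ≥ $1,550,000 → met
8. condition 'deploys armed guards' does not hold → requirement n/a → met
9. state-licensed supervisors 3 < 4 → not met
Not met: 1, 5, 9

1, 5, 9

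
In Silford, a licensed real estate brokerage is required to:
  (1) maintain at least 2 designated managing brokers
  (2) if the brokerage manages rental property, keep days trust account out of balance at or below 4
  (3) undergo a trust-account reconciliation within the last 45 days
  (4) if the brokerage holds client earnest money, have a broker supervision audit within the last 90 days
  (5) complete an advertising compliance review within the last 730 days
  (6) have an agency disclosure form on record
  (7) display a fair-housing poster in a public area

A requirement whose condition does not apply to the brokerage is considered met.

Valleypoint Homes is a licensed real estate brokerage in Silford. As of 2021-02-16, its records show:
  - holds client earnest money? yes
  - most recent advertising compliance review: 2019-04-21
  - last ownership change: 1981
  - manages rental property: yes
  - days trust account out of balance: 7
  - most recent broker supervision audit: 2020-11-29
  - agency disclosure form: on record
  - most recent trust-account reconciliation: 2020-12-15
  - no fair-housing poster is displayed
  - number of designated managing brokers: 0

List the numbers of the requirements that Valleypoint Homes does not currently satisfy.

1. designated managing brokers 0 < 2 → not met
2. condition 'manages rental property' holds; days trust account out of balance 7 > 4 → not met
3. trust-account reconciliation 63 days ago vs limit 45 → not met
4. condition 'holds client earnest money' holds; broker supervision audit 79 days ago vs limit 90 → met
5. advertising compliance review 667 days ago vs limit 730 → met
6. agency disclosure form present → met
7. fair-housing poster absent → not met
Not met: 1, 2, 3, 7

1, 2, 3, 7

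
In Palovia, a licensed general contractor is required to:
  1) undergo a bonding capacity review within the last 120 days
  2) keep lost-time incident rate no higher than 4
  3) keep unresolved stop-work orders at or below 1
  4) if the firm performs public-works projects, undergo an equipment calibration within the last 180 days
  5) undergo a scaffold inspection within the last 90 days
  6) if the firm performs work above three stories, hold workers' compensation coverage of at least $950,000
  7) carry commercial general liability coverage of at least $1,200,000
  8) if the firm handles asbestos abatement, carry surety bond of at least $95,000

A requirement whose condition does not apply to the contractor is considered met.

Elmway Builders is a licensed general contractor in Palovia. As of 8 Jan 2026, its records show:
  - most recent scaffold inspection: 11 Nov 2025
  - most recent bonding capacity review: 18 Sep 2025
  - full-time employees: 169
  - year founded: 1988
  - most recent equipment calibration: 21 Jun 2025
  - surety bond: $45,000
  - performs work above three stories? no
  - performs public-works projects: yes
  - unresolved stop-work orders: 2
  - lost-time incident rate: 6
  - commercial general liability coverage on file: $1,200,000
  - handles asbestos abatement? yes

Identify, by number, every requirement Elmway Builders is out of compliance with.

2, 3, 4, 8

1. bonding capacity review 112 days ago vs limit 120 → met
2. lost-time incident rate 6 > 4 → not met
3. unresolved stop-work orders 2 > 1 → not met
4. condition 'performs public-works projects' holds; equipment calibration 201 days ago vs limit 180 → not met
5. scaffold inspection 58 days ago vs limit 90 → met
6. condition 'performs work above three stories' does not hold → requirement n/a → met
7. commercial general liability coverage $1,200,000 ≥ $1,200,000 → met
8. condition 'handles asbestos abatement' holds; surety bond $45,000 < $95,000 → not met
Not met: 2, 3, 4, 8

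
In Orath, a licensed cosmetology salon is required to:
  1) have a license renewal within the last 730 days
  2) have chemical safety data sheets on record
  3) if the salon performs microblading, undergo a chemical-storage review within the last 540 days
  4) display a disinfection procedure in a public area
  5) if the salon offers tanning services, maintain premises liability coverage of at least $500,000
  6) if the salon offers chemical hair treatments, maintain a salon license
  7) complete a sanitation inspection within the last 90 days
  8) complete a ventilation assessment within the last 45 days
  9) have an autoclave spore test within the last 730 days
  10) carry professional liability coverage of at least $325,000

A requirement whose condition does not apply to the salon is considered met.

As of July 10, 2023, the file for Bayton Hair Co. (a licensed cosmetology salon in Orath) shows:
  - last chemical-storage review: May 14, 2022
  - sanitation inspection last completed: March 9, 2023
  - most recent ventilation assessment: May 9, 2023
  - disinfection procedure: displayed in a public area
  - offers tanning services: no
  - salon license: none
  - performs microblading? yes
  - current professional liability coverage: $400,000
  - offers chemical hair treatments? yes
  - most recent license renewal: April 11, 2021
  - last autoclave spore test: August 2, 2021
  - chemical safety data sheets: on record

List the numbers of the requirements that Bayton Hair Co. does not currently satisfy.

1, 6, 7, 8

1. license renewal 820 days ago vs limit 730 → not met
2. chemical safety data sheets present → met
3. condition 'performs microblading' holds; chemical-storage review 422 days ago vs limit 540 → met
4. disinfection procedure present → met
5. condition 'offers tanning services' does not hold → requirement n/a → met
6. condition 'offers chemical hair treatments' holds; salon license absent → not met
7. sanitation inspection 123 days ago vs limit 90 → not met
8. ventilation assessment 62 days ago vs limit 45 → not met
9. autoclave spore test 707 days ago vs limit 730 → met
10. professional liability coverage $400,000 ≥ $325,000 → met
Not met: 1, 6, 7, 8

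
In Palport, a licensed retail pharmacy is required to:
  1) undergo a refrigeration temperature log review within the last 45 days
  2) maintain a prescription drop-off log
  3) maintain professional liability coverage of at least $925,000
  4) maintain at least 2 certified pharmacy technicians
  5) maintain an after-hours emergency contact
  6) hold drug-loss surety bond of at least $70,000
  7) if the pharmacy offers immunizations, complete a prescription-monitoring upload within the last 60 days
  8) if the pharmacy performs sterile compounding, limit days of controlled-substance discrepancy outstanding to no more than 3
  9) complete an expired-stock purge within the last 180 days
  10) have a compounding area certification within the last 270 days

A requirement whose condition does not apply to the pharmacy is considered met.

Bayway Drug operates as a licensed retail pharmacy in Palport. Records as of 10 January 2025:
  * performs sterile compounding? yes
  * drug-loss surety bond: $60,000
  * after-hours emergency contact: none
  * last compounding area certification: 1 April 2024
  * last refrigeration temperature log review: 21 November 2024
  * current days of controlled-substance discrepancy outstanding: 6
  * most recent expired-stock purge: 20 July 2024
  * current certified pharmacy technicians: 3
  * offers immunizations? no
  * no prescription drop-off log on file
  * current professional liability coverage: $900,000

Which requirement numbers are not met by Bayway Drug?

1. refrigeration temperature log review 50 days ago vs limit 45 → not met
2. prescription drop-off log absent → not met
3. professional liability coverage $900,000 < $925,000 → not met
4. certified pharmacy technicians 3 ≥ 2 → met
5. after-hours emergency contact absent → not met
6. drug-loss surety bond $60,000 < $70,000 → not met
7. condition 'offers immunizations' does not hold → requirement n/a → met
8. condition 'performs sterile compounding' holds; days of controlled-substance discrepancy outstanding 6 > 3 → not met
9. expired-stock purge 174 days ago vs limit 180 → met
10. compounding area certification 284 days ago vs limit 270 → not met
Not met: 1, 2, 3, 5, 6, 8, 10

1, 2, 3, 5, 6, 8, 10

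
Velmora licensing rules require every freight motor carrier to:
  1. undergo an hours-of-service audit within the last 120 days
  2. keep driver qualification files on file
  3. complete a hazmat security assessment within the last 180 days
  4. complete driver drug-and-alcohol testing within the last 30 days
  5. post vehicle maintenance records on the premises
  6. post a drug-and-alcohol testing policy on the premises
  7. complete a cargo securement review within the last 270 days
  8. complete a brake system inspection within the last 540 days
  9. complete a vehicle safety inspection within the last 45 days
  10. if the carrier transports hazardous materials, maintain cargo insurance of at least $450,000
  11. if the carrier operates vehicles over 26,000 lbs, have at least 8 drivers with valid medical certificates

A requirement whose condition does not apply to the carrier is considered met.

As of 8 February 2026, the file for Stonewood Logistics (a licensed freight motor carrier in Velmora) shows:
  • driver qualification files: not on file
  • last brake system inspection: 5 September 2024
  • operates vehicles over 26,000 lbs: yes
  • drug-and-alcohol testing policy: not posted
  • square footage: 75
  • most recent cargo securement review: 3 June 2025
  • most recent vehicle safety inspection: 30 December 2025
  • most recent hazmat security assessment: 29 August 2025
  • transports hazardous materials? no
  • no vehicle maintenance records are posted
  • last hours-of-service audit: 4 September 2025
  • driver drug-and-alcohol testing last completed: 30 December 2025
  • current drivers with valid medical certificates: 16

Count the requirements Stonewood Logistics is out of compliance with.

5

1. hours-of-service audit 157 days ago vs limit 120 → not met
2. driver qualification files absent → not met
3. hazmat security assessment 163 days ago vs limit 180 → met
4. driver drug-and-alcohol testing 40 days ago vs limit 30 → not met
5. vehicle maintenance records absent → not met
6. drug-and-alcohol testing policy absent → not met
7. cargo securement review 250 days ago vs limit 270 → met
8. brake system inspection 521 days ago vs limit 540 → met
9. vehicle safety inspection 40 days ago vs limit 45 → met
10. condition 'transports hazardous materials' does not hold → requirement n/a → met
11. condition 'operates vehicles over 26,000 lbs' holds; drivers with valid medical certificates 16 ≥ 8 → met
Not met: 5 of 11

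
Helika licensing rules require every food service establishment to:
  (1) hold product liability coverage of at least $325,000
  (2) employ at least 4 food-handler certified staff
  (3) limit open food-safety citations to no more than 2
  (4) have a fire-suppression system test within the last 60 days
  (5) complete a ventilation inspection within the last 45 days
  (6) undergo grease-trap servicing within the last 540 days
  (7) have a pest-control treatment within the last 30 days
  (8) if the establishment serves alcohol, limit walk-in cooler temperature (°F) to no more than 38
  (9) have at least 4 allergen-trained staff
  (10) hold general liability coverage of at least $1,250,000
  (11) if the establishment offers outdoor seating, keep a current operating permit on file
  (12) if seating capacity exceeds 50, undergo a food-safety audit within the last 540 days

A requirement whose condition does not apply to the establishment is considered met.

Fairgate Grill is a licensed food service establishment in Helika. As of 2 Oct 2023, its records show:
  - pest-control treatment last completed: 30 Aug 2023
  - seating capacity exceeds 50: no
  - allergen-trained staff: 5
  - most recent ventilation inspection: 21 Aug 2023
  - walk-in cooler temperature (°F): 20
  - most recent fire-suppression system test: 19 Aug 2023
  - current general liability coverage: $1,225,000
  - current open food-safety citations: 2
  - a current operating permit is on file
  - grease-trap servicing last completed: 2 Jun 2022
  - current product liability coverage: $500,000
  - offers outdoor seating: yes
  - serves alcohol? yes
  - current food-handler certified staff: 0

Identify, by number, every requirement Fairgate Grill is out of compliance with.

1. product liability coverage $500,000 ≥ $325,000 → met
2. food-handler certified staff 0 < 4 → not met
3. open food-safety citations 2 ≤ 2 → met
4. fire-suppression system test 44 days ago vs limit 60 → met
5. ventilation inspection 42 days ago vs limit 45 → met
6. grease-trap servicing 487 days ago vs limit 540 → met
7. pest-control treatment 33 days ago vs limit 30 → not met
8. condition 'serves alcohol' holds; walk-in cooler temperature (°F) 20 ≤ 38 → met
9. allergen-trained staff 5 ≥ 4 → met
10. general liability coverage $1,225,000 < $1,250,000 → not met
11. condition 'offers outdoor seating' holds; current operating permit present → met
12. condition 'seating capacity exceeds 50' does not hold → requirement n/a → met
Not met: 2, 7, 10

2, 7, 10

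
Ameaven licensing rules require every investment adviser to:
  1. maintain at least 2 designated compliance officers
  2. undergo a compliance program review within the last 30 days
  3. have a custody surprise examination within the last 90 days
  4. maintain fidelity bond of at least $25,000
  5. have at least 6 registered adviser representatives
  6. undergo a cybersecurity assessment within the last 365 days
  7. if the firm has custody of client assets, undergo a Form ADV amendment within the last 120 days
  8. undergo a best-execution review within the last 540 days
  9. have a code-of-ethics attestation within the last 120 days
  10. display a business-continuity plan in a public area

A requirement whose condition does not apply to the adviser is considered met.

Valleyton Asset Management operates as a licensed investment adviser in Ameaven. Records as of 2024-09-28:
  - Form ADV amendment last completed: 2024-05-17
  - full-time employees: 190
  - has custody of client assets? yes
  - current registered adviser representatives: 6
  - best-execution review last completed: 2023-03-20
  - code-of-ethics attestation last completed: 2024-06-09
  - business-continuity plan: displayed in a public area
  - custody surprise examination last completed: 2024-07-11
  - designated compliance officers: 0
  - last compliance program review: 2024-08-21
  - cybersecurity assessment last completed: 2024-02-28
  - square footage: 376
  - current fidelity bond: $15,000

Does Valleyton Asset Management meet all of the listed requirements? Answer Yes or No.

1. designated compliance officers 0 < 2 → not met
2. compliance program review 38 days ago vs limit 30 → not met
3. custody surprise examination 79 days ago vs limit 90 → met
4. fidelity bond $15,000 < $25,000 → not met
5. registered adviser representatives 6 ≥ 6 → met
6. cybersecurity assessment 213 days ago vs limit 365 → met
7. condition 'has custody of client assets' holds; Form ADV amendment 134 days ago vs limit 120 → not met
8. best-execution review 558 days ago vs limit 540 → not met
9. code-of-ethics attestation 111 days ago vs limit 120 → met
10. business-continuity plan present → met
Not met: 1, 2, 4, 7, 8

No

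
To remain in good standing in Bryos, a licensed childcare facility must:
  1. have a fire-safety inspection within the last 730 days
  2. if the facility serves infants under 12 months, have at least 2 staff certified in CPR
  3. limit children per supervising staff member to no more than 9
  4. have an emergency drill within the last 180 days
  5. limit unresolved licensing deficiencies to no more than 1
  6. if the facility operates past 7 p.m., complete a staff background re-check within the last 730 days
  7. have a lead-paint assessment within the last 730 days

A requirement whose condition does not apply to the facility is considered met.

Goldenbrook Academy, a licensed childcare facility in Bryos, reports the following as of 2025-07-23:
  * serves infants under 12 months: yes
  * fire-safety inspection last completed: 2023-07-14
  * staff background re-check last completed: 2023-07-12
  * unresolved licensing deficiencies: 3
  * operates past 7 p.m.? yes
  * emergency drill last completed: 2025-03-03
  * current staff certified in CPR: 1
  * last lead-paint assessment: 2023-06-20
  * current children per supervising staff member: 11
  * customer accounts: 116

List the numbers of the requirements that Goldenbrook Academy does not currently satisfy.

1, 2, 3, 5, 6, 7

1. fire-safety inspection 740 days ago vs limit 730 → not met
2. condition 'serves infants under 12 months' holds; staff certified in CPR 1 < 2 → not met
3. children per supervising staff member 11 > 9 → not met
4. emergency drill 142 days ago vs limit 180 → met
5. unresolved licensing deficiencies 3 > 1 → not met
6. condition 'operates past 7 p.m.' holds; staff background re-check 742 days ago vs limit 730 → not met
7. lead-paint assessment 764 days ago vs limit 730 → not met
Not met: 1, 2, 3, 5, 6, 7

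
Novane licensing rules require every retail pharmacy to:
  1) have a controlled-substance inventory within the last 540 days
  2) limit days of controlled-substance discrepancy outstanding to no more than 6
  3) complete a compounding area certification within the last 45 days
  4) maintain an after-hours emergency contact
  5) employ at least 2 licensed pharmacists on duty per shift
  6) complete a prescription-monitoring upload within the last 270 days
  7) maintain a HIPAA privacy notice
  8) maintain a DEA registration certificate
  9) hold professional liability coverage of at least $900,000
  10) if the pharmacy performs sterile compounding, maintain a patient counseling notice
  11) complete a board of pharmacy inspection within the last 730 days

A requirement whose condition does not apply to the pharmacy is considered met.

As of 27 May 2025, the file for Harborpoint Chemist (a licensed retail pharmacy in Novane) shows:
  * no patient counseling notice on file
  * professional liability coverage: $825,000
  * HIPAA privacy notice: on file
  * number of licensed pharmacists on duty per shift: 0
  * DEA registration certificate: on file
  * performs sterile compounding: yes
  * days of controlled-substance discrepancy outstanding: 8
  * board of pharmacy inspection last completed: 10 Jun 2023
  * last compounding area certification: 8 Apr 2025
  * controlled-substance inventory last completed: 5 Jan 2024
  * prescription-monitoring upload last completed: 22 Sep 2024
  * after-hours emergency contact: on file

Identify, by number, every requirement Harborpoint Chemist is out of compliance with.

2, 3, 5, 9, 10

1. controlled-substance inventory 508 days ago vs limit 540 → met
2. days of controlled-substance discrepancy outstanding 8 > 6 → not met
3. compounding area certification 49 days ago vs limit 45 → not met
4. after-hours emergency contact present → met
5. licensed pharmacists on duty per shift 0 < 2 → not met
6. prescription-monitoring upload 247 days ago vs limit 270 → met
7. HIPAA privacy notice present → met
8. DEA registration certificate present → met
9. professional liability coverage $825,000 < $900,000 → not met
10. condition 'performs sterile compounding' holds; patient counseling notice absent → not met
11. board of pharmacy inspection 717 days ago vs limit 730 → met
Not met: 2, 3, 5, 9, 10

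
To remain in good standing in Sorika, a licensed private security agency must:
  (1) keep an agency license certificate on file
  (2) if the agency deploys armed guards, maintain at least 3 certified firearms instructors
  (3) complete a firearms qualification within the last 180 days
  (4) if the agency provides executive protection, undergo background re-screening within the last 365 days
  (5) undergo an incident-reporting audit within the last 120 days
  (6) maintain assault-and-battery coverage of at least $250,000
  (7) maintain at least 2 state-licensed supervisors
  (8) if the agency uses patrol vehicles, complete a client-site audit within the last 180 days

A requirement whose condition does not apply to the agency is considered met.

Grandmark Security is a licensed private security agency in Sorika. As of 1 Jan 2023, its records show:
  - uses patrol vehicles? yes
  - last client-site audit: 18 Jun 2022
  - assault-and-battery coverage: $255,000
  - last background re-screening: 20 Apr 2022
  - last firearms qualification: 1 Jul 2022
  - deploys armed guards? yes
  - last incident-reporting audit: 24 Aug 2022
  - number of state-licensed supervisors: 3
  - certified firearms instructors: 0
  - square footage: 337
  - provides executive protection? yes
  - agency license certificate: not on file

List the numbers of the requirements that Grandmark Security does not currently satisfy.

1, 2, 3, 5, 8

1. agency license certificate absent → not met
2. condition 'deploys armed guards' holds; certified firearms instructors 0 < 3 → not met
3. firearms qualification 184 days ago vs limit 180 → not met
4. condition 'provides executive protection' holds; background re-screening 256 days ago vs limit 365 → met
5. incident-reporting audit 130 days ago vs limit 120 → not met
6. assault-and-battery coverage $255,000 ≥ $250,000 → met
7. state-licensed supervisors 3 ≥ 2 → met
8. condition 'uses patrol vehicles' holds; client-site audit 197 days ago vs limit 180 → not met
Not met: 1, 2, 3, 5, 8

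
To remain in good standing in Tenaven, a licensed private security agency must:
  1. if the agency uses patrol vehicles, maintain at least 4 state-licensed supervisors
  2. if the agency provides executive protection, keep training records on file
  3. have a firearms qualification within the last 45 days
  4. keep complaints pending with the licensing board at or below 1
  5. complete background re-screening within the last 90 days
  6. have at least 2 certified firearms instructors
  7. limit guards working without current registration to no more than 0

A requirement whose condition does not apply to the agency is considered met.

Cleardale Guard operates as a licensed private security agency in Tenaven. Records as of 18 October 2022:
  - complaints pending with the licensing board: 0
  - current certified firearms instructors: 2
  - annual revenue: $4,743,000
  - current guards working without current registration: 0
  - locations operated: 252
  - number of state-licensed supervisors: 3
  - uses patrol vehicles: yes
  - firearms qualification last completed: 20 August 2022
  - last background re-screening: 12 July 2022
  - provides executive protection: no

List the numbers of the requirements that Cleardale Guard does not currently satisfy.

1. condition 'uses patrol vehicles' holds; state-licensed supervisors 3 < 4 → not met
2. condition 'provides executive protection' does not hold → requirement n/a → met
3. firearms qualification 59 days ago vs limit 45 → not met
4. complaints pending with the licensing board 0 ≤ 1 → met
5. background re-screening 98 days ago vs limit 90 → not met
6. certified firearms instructors 2 ≥ 2 → met
7. guards working without current registration 0 ≤ 0 → met
Not met: 1, 3, 5

1, 3, 5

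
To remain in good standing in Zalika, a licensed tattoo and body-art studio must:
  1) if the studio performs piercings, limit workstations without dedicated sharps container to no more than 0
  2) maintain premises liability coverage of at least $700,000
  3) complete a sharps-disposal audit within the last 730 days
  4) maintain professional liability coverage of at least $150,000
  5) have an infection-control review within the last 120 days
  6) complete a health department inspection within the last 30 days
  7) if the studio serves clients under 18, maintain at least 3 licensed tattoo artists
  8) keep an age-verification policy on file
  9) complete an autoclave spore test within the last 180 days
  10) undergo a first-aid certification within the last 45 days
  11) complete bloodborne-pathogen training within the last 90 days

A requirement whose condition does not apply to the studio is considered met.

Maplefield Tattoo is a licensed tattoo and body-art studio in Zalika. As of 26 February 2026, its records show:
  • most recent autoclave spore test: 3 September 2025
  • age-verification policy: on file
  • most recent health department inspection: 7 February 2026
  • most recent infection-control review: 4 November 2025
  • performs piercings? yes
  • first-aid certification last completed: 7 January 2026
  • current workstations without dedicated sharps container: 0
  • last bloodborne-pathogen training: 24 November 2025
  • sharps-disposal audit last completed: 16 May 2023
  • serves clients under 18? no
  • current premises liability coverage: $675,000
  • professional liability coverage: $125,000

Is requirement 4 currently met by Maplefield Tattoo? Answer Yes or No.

No

4. professional liability coverage $125,000 < $150,000 → not met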